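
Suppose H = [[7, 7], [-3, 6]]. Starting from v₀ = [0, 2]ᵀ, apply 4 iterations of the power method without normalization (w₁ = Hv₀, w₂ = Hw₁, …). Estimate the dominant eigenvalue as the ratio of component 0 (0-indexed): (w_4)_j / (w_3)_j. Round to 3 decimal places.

w1 = Hv₀ = (7·0 + 7·2; (-3)·0 + 6·2) = (14, 12)
w2 = Hw1 = (7·14 + 7·12; (-3)·14 + 6·12) = (182, 30)
w3 = Hw2 = (1484, -366)
w4 = Hw3 = (7826, -6648)
Ratio at component: 7826 / 1484 = 5.274

5.274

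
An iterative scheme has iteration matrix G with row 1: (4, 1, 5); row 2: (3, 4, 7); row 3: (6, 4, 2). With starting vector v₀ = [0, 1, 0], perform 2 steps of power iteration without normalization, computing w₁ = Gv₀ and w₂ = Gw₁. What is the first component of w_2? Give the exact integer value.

w1 = Gv₀ = (4·0 + 1·1 + 5·0; 3·0 + 4·1 + 7·0; 6·0 + 4·1 + 2·0) = (1, 4, 4)
w2 = Gw1 = (4·1 + 1·4 + 5·4; 3·1 + 4·4 + 7·4; 6·1 + 4·4 + 2·4) = (28, 47, 30)
The requested component of w2 is 28.

28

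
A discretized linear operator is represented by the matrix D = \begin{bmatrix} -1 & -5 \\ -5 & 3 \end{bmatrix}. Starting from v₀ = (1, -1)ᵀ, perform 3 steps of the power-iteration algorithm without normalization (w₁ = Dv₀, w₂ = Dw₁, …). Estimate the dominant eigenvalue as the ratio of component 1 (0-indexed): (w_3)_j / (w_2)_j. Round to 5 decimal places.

λ ≈ 7.09091

w1 = Dv₀ = ((-1)·1 + (-5)·(-1); (-5)·1 + 3·(-1)) = (4, -8)
w2 = Dw1 = ((-1)·4 + (-5)·(-8); (-5)·4 + 3·(-8)) = (36, -44)
w3 = Dw2 = (184, -312)
Ratio at component: -312 / -44 = 7.09091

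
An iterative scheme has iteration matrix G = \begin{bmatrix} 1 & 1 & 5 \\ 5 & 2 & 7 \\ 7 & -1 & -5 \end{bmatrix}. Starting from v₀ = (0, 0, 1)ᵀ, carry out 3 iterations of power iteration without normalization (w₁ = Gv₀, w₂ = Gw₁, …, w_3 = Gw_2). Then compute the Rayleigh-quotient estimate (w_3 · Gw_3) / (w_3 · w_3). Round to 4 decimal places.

-5.7438

w1 = Gv₀ = (1·0 + 1·0 + 5·1; 5·0 + 2·0 + 7·1; 7·0 + (-1)·0 + (-5)·1) = (5, 7, -5)
w2 = Gw1 = (1·5 + 1·7 + 5·(-5); 5·5 + 2·7 + 7·(-5); 7·5 + (-1)·7 + (-5)·(-5)) = (-13, 4, 53)
w3 = Gw2 = (256, 314, -360)
Gw3 = (-1230, -612, 3278)
w3·Gw3 = 256·(-1230) + 314·(-612) + (-360)·3278 = -1687128; w3·w3 = 256·256 + 314·314 + (-360)·(-360) = 293732
λ ≈ -1687128/293732 = -5.7438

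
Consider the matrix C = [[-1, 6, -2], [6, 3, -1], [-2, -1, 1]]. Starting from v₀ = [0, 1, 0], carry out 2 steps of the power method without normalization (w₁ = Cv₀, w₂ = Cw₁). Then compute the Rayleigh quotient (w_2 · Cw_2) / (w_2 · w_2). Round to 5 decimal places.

6.42679

w1 = Cv₀ = ((-1)·0 + 6·1 + (-2)·0; 6·0 + 3·1 + (-1)·0; (-2)·0 + (-1)·1 + 1·0) = (6, 3, -1)
w2 = Cw1 = ((-1)·6 + 6·3 + (-2)·(-1); 6·6 + 3·3 + (-1)·(-1); (-2)·6 + (-1)·3 + 1·(-1)) = (14, 46, -16)
Cw2 = (294, 238, -90)
w2·Cw2 = 14·294 + 46·238 + (-16)·(-90) = 16504; w2·w2 = 14·14 + 46·46 + (-16)·(-16) = 2568
λ ≈ 16504/2568 = 6.42679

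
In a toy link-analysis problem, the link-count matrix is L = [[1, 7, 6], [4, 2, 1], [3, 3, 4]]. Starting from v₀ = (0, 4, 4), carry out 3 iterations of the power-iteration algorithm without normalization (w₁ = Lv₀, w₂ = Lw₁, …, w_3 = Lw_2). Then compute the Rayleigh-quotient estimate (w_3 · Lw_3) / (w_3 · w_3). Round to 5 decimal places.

w1 = Lv₀ = (52, 12, 28)
w2 = Lw1 = (304, 260, 304)
w3 = Lw2 = (3948, 2040, 2908)
Lw3 = (35676, 22780, 29596)
w3·Lw3 = 3948·35676 + 2040·22780 + 2908·29596 = 273385216; w3·w3 = 3948·3948 + 2040·2040 + 2908·2908 = 28204768
λ ≈ 273385216/28204768 = 9.69287

λ ≈ 9.69287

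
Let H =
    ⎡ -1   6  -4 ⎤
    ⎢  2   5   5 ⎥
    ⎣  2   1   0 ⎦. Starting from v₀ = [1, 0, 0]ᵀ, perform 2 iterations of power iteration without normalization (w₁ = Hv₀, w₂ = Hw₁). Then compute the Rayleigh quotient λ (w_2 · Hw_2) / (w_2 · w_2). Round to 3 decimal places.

w1 = Hv₀ = ((-1)·1 + 6·0 + (-4)·0; 2·1 + 5·0 + 5·0; 2·1 + 1·0 + 0·0) = (-1, 2, 2)
w2 = Hw1 = ((-1)·(-1) + 6·2 + (-4)·2; 2·(-1) + 5·2 + 5·2; 2·(-1) + 1·2 + 0·2) = (5, 18, 0)
Hw2 = (103, 100, 28)
w2·Hw2 = 5·103 + 18·100 + 0·28 = 2315; w2·w2 = 5·5 + 18·18 + 0·0 = 349
λ ≈ 2315/349 = 6.633

λ ≈ 6.633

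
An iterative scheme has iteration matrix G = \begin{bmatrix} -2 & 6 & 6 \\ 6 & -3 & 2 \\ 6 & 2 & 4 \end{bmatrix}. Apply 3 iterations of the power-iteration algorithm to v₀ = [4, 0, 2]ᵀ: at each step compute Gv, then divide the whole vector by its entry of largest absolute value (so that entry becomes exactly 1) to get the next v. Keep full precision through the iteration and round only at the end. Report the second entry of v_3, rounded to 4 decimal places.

Gv0 = (4.00000, 28.00000, 32.00000); divide by 32.00000 → v1 = (0.12500, 0.87500, 1.00000)
Gv1 = (11.00000, 0.12500, 6.50000); divide by 11.00000 → v2 = (1.00000, 0.01136, 0.59091)
Gv2 = (1.61364, 7.14773, 8.38636); divide by 8.38636 → v3 = (0.19241, 0.85230, 1.00000)
Requested entry of v3: 2516/2952 = 0.8523

0.8523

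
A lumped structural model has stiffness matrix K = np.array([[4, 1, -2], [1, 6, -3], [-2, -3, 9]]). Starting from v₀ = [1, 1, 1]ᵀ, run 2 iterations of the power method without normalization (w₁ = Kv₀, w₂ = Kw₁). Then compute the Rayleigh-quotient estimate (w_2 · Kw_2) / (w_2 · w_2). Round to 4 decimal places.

4.1860

w1 = Kv₀ = (4·1 + 1·1 + (-2)·1; 1·1 + 6·1 + (-3)·1; (-2)·1 + (-3)·1 + 9·1) = (3, 4, 4)
w2 = Kw1 = (4·3 + 1·4 + (-2)·4; 1·3 + 6·4 + (-3)·4; (-2)·3 + (-3)·4 + 9·4) = (8, 15, 18)
Kw2 = (11, 44, 101)
w2·Kw2 = 8·11 + 15·44 + 18·101 = 2566; w2·w2 = 8·8 + 15·15 + 18·18 = 613
λ ≈ 2566/613 = 4.1860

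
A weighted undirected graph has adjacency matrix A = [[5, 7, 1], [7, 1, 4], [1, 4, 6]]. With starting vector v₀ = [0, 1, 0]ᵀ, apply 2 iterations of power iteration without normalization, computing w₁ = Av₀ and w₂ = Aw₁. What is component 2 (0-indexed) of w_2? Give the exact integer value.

35

w1 = Av₀ = (5·0 + 7·1 + 1·0; 7·0 + 1·1 + 4·0; 1·0 + 4·1 + 6·0) = (7, 1, 4)
w2 = Aw1 = (5·7 + 7·1 + 1·4; 7·7 + 1·1 + 4·4; 1·7 + 4·1 + 6·4) = (46, 66, 35)
The requested component of w2 is 35.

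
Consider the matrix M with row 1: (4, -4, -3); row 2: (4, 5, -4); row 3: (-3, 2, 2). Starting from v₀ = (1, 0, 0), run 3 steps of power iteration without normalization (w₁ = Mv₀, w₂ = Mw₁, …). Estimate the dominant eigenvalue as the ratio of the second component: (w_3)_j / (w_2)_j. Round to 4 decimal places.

w1 = Mv₀ = (4·1 + (-4)·0 + (-3)·0; 4·1 + 5·0 + (-4)·0; (-3)·1 + 2·0 + 2·0) = (4, 4, -3)
w2 = Mw1 = (4·4 + (-4)·4 + (-3)·(-3); 4·4 + 5·4 + (-4)·(-3); (-3)·4 + 2·4 + 2·(-3)) = (9, 48, -10)
w3 = Mw2 = (-126, 316, 49)
Ratio at component: 316 / 48 = 6.5833

λ ≈ 6.5833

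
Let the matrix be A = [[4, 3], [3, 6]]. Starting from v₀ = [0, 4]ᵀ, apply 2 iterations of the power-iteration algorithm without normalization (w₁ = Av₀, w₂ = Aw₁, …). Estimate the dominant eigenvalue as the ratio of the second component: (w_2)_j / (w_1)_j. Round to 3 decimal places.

w1 = Av₀ = (4·0 + 3·4; 3·0 + 6·4) = (12, 24)
w2 = Aw1 = (4·12 + 3·24; 3·12 + 6·24) = (120, 180)
Ratio at component: 180 / 24 = 7.500

λ ≈ 7.500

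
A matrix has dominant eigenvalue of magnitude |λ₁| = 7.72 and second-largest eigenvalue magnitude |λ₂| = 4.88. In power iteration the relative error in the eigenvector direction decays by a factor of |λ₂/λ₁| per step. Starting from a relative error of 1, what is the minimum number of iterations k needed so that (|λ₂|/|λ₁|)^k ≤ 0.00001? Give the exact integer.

|λ₂/λ₁| = 4.88/7.72 = 0.63212
Need k ≥ ln(0.00001) / ln(0.63212) = -11.5129 / -0.4587 ≈ 25.101
Smallest integer k satisfying the bound: 26

26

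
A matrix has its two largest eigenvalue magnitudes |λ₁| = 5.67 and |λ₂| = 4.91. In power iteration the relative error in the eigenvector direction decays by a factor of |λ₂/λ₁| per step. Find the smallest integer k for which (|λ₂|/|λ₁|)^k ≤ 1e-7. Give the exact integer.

|λ₂/λ₁| = 4.91/5.67 = 0.86596
Need k ≥ ln(1e-7) / ln(0.86596) = -16.1181 / -0.1439 ≈ 111.997
Smallest integer k satisfying the bound: 112

112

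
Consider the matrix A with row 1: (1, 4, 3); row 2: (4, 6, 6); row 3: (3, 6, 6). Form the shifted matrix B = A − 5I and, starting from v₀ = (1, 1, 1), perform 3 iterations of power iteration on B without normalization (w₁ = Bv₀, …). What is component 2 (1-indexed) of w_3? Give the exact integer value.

B = A − 5I has rows (-4, 4, 3); (4, 1, 6); (3, 6, 1)
w1 = Bv₀ = ((-4)·1 + 4·1 + 3·1; 4·1 + 1·1 + 6·1; 3·1 + 6·1 + 1·1) = (3, 11, 10)
w2 = Bw1 = ((-4)·3 + 4·11 + 3·10; 4·3 + 1·11 + 6·10; 3·3 + 6·11 + 1·10) = (62, 83, 85)
w3 = Bw2 = (339, 841, 769)
Requested component of w3: 841

841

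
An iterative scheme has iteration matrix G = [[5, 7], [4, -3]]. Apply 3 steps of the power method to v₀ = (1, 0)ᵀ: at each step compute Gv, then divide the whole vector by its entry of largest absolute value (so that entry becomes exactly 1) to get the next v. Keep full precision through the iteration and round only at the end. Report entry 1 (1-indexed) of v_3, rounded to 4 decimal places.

1.0000

Gv0 = (5.00000, 4.00000); divide by 5.00000 → v1 = (1.00000, 0.80000)
Gv1 = (10.60000, 1.60000); divide by 10.60000 → v2 = (1.00000, 0.15094)
Gv2 = (6.05660, 3.54717); divide by 6.05660 → v3 = (1.00000, 0.58567)
Requested entry of v3: 321/321 = 1.0000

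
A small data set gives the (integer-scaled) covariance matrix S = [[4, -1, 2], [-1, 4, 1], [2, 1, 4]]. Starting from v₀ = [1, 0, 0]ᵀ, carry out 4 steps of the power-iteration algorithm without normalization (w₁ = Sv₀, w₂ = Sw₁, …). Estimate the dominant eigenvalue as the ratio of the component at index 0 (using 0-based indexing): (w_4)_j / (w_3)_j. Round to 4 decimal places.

w1 = Sv₀ = (4, -1, 2)
w2 = Sw1 = (21, -6, 15)
w3 = Sw2 = (120, -30, 96)
w4 = Sw3 = (702, -144, 594)
Ratio at component: 702 / 120 = 5.8500

5.8500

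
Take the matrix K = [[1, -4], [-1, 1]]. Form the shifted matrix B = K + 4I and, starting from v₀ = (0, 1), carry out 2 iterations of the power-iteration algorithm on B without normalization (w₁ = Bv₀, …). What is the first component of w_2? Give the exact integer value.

-40

B = K + 4I has rows (5, -4); (-1, 5)
w1 = Bv₀ = (5·0 + (-4)·1; (-1)·0 + 5·1) = (-4, 5)
w2 = Bw1 = (5·(-4) + (-4)·5; (-1)·(-4) + 5·5) = (-40, 29)
Requested component of w2: -40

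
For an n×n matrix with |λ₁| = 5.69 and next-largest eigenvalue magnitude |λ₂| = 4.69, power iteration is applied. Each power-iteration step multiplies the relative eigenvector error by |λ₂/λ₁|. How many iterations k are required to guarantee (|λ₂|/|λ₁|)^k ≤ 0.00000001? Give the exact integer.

|λ₂/λ₁| = 4.69/5.69 = 0.82425
Need k ≥ ln(0.00000001) / ln(0.82425) = -18.4207 / -0.1933 ≈ 95.307
Smallest integer k satisfying the bound: 96

96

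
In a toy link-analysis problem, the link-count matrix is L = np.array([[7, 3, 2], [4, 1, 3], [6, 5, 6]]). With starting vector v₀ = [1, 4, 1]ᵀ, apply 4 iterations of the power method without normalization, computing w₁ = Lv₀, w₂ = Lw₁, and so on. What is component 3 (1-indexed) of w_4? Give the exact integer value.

57534

w1 = Lv₀ = (7·1 + 3·4 + 2·1; 4·1 + 1·4 + 3·1; 6·1 + 5·4 + 6·1) = (21, 11, 32)
w2 = Lw1 = (7·21 + 3·11 + 2·32; 4·21 + 1·11 + 3·32; 6·21 + 5·11 + 6·32) = (244, 191, 373)
w3 = Lw2 = (3027, 2286, 4657)
w4 = Lw3 = (37361, 28365, 57534)
The requested component of w4 is 57534.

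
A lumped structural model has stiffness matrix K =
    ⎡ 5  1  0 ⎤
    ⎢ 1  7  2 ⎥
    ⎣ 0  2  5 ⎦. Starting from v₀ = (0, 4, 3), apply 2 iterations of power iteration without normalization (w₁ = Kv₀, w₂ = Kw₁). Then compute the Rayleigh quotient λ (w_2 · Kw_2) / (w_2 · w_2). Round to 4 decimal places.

λ ≈ 8.4169

w1 = Kv₀ = (4, 34, 23)
w2 = Kw1 = (54, 288, 183)
Kw2 = (558, 2436, 1491)
w2·Kw2 = 54·558 + 288·2436 + 183·1491 = 1004553; w2·w2 = 54·54 + 288·288 + 183·183 = 119349
λ ≈ 1004553/119349 = 8.4169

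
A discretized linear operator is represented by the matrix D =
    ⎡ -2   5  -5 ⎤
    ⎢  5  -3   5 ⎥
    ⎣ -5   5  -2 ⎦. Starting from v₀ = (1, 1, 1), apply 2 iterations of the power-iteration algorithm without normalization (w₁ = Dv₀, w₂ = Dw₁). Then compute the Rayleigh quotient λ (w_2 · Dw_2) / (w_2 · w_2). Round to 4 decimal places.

-12.1606

w1 = Dv₀ = (-2, 7, -2)
w2 = Dw1 = (49, -41, 49)
Dw2 = (-548, 613, -548)
w2·Dw2 = 49·(-548) + (-41)·613 + 49·(-548) = -78837; w2·w2 = 49·49 + (-41)·(-41) + 49·49 = 6483
λ ≈ -78837/6483 = -12.1606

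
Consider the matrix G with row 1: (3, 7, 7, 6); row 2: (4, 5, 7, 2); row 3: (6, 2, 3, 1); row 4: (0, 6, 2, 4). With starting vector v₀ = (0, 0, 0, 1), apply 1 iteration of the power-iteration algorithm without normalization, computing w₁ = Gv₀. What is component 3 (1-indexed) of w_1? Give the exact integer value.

w1 = Gv₀ = (3·0 + 7·0 + 7·0 + 6·1; 4·0 + 5·0 + 7·0 + 2·1; 6·0 + 2·0 + 3·0 + 1·1; 0·0 + 6·0 + 2·0 + 4·1) = (6, 2, 1, 4)
The requested component of w1 is 1.

1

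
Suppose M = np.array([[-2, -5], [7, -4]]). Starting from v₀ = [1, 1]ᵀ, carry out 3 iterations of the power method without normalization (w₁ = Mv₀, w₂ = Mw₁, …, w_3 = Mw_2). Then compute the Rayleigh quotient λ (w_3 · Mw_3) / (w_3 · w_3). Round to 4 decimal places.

w1 = Mv₀ = (-7, 3)
w2 = Mw1 = (-1, -61)
w3 = Mw2 = (307, 237)
Mw3 = (-1799, 1201)
w3·Mw3 = 307·(-1799) + 237·1201 = -267656; w3·w3 = 307·307 + 237·237 = 150418
λ ≈ -267656/150418 = -1.7794

λ ≈ -1.7794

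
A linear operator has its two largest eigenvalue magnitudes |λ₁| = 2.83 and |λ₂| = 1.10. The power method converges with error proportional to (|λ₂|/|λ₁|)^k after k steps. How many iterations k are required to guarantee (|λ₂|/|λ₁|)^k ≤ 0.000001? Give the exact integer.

15

|λ₂/λ₁| = 1.10/2.83 = 0.38869
Need k ≥ ln(0.000001) / ln(0.38869) = -13.8155 / -0.9450 ≈ 14.620
Smallest integer k satisfying the bound: 15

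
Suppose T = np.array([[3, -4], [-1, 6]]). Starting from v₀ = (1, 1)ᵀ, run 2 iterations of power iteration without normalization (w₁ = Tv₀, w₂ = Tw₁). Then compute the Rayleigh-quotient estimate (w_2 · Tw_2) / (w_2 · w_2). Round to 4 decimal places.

w1 = Tv₀ = (-1, 5)
w2 = Tw1 = (-23, 31)
Tw2 = (-193, 209)
w2·Tw2 = (-23)·(-193) + 31·209 = 10918; w2·w2 = (-23)·(-23) + 31·31 = 1490
λ ≈ 10918/1490 = 7.3275

λ ≈ 7.3275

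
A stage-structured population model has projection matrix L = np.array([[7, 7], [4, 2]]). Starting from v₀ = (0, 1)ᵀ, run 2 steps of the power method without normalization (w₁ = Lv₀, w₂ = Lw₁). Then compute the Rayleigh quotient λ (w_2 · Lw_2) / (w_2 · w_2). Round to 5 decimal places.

w1 = Lv₀ = (7, 2)
w2 = Lw1 = (63, 32)
Lw2 = (665, 316)
w2·Lw2 = 63·665 + 32·316 = 52007; w2·w2 = 63·63 + 32·32 = 4993
λ ≈ 52007/4993 = 10.41598

λ ≈ 10.41598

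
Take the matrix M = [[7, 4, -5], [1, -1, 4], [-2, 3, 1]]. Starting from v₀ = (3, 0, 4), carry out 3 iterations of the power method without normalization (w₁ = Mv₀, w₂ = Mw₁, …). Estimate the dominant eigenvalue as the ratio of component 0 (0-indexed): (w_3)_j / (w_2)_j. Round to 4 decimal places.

w1 = Mv₀ = (1, 19, -2)
w2 = Mw1 = (93, -26, 53)
w3 = Mw2 = (282, 331, -211)
Ratio at component: 282 / 93 = 3.0323

3.0323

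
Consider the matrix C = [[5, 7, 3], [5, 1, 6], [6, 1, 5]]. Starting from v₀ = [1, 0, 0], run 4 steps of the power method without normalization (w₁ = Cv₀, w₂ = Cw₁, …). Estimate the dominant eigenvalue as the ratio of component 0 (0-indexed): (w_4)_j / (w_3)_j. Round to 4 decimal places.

w1 = Cv₀ = (5·1 + 7·0 + 3·0; 5·1 + 1·0 + 6·0; 6·1 + 1·0 + 5·0) = (5, 5, 6)
w2 = Cw1 = (5·5 + 7·5 + 3·6; 5·5 + 1·5 + 6·6; 6·5 + 1·5 + 5·6) = (78, 66, 65)
w3 = Cw2 = (1047, 846, 859)
w4 = Cw3 = (13734, 11235, 11423)
Ratio at component: 13734 / 1047 = 13.1175

λ ≈ 13.1175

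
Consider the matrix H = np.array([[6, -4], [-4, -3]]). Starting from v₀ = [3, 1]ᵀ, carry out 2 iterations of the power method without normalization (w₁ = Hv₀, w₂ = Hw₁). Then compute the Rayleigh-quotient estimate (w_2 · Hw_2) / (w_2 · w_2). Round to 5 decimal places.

6.55535

w1 = Hv₀ = (14, -15)
w2 = Hw1 = (144, -11)
Hw2 = (908, -543)
w2·Hw2 = 144·908 + (-11)·(-543) = 136725; w2·w2 = 144·144 + (-11)·(-11) = 20857
λ ≈ 136725/20857 = 6.55535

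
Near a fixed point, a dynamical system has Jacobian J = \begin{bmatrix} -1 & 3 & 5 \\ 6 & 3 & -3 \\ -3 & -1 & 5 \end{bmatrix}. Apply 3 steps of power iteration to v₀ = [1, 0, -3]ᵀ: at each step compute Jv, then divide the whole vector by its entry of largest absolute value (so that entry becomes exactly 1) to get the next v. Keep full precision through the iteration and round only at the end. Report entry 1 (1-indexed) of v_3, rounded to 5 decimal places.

Jv0 = (-16.000000, 15.000000, -18.000000); divide by -18.000000 → v1 = (0.888889, -0.833333, 1.000000)
Jv1 = (1.611111, -0.166667, 3.166667); divide by 3.166667 → v2 = (0.508772, -0.052632, 1.000000)
Jv2 = (4.333333, -0.105263, 3.526316); divide by 4.333333 → v3 = (1.000000, -0.024291, 0.813765)
Requested entry of v3: -247/-247 = 1.00000

1.00000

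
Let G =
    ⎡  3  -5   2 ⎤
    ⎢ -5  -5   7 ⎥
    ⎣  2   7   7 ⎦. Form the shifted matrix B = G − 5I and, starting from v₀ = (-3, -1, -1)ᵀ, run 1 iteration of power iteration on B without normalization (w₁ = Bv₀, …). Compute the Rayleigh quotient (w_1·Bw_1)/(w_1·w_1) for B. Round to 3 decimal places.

B = G − 5I has rows (-2, -5, 2); (-5, -10, 7); (2, 7, 2)
w1 = Bv₀ = (9, 18, -15)
Bw1 = (-138, -330, 114)
w1·Bw1 = -8892; w1·w1 = 630; μ ≈ -8892/630 = -14.114

-14.114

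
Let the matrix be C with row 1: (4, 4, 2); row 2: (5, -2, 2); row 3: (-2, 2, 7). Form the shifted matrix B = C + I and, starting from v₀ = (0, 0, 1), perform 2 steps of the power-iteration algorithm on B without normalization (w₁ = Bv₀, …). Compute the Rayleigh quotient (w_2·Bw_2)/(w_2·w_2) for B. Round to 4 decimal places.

B = C + I has rows (5, 4, 2); (5, -1, 2); (-2, 2, 8)
w1 = Bv₀ = (2, 2, 8)
w2 = Bw1 = (34, 24, 64)
Bw2 = (394, 274, 492)
w2·Bw2 = 51460; w2·w2 = 5828; μ ≈ 51460/5828 = 8.8298

8.8298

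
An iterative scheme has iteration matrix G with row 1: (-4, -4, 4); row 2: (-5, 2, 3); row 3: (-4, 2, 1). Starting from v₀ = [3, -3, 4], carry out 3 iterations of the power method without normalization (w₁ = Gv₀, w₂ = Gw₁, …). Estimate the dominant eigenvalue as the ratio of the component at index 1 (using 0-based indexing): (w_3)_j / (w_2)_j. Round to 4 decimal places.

w1 = Gv₀ = ((-4)·3 + (-4)·(-3) + 4·4; (-5)·3 + 2·(-3) + 3·4; (-4)·3 + 2·(-3) + 1·4) = (16, -9, -14)
w2 = Gw1 = ((-4)·16 + (-4)·(-9) + 4·(-14); (-5)·16 + 2·(-9) + 3·(-14); (-4)·16 + 2·(-9) + 1·(-14)) = (-84, -140, -96)
w3 = Gw2 = (512, -148, -40)
Ratio at component: -148 / -140 = 1.0571

1.0571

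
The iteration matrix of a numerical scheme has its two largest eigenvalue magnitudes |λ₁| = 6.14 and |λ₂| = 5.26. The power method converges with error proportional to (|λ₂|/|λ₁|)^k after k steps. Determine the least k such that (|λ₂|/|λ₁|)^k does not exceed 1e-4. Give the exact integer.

|λ₂/λ₁| = 5.26/6.14 = 0.85668
Need k ≥ ln(1e-4) / ln(0.85668) = -9.2103 / -0.1547 ≈ 59.539
Smallest integer k satisfying the bound: 60

60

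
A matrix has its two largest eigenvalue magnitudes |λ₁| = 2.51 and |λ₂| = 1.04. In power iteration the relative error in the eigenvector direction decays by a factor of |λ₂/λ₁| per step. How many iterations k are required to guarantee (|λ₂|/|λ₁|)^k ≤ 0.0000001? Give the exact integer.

19

|λ₂/λ₁| = 1.04/2.51 = 0.41434
Need k ≥ ln(0.0000001) / ln(0.41434) = -16.1181 / -0.8811 ≈ 18.294
Smallest integer k satisfying the bound: 19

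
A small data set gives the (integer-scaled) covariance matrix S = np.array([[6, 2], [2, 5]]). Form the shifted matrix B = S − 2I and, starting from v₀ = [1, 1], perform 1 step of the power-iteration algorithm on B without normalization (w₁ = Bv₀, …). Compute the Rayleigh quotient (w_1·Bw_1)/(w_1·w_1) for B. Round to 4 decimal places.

μ ≈ 5.5574

B = S − 2I has rows (4, 2); (2, 3)
w1 = Bv₀ = (4·1 + 2·1; 2·1 + 3·1) = (6, 5)
Bw1 = (34, 27)
w1·Bw1 = 339; w1·w1 = 61; μ ≈ 339/61 = 5.5574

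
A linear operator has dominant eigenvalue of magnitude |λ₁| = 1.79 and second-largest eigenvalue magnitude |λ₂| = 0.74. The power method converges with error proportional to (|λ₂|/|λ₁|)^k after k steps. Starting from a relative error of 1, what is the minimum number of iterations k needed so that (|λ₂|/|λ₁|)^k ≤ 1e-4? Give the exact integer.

11

|λ₂/λ₁| = 0.74/1.79 = 0.41341
Need k ≥ ln(1e-4) / ln(0.41341) = -9.2103 / -0.8833 ≈ 10.427
Smallest integer k satisfying the bound: 11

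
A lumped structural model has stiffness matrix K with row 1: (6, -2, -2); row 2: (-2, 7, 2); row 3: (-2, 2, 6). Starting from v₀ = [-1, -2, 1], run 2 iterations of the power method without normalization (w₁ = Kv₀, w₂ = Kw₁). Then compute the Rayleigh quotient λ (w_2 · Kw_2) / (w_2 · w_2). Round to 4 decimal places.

5.4719

w1 = Kv₀ = (6·(-1) + (-2)·(-2) + (-2)·1; (-2)·(-1) + 7·(-2) + 2·1; (-2)·(-1) + 2·(-2) + 6·1) = (-4, -10, 4)
w2 = Kw1 = (6·(-4) + (-2)·(-10) + (-2)·4; (-2)·(-4) + 7·(-10) + 2·4; (-2)·(-4) + 2·(-10) + 6·4) = (-12, -54, 12)
Kw2 = (12, -330, -12)
w2·Kw2 = (-12)·12 + (-54)·(-330) + 12·(-12) = 17532; w2·w2 = (-12)·(-12) + (-54)·(-54) + 12·12 = 3204
λ ≈ 17532/3204 = 5.4719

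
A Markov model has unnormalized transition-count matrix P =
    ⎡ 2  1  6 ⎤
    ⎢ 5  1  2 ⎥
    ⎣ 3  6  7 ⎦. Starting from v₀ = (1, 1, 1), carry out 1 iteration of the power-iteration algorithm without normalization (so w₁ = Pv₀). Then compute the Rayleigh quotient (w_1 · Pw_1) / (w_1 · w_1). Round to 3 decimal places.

λ ≈ 11.895

w1 = Pv₀ = (9, 8, 16)
Pw1 = (122, 85, 187)
w1·Pw1 = 9·122 + 8·85 + 16·187 = 4770; w1·w1 = 9·9 + 8·8 + 16·16 = 401
λ ≈ 4770/401 = 11.895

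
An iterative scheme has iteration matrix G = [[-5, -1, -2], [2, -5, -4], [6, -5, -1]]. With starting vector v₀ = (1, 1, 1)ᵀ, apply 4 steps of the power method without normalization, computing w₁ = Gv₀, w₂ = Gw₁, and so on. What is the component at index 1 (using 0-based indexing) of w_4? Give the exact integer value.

-1511

w1 = Gv₀ = ((-5)·1 + (-1)·1 + (-2)·1; 2·1 + (-5)·1 + (-4)·1; 6·1 + (-5)·1 + (-1)·1) = (-8, -7, 0)
w2 = Gw1 = ((-5)·(-8) + (-1)·(-7) + (-2)·0; 2·(-8) + (-5)·(-7) + (-4)·0; 6·(-8) + (-5)·(-7) + (-1)·0) = (47, 19, -13)
w3 = Gw2 = (-228, 51, 200)
w4 = Gw3 = (689, -1511, -1823)
The requested component of w4 is -1511.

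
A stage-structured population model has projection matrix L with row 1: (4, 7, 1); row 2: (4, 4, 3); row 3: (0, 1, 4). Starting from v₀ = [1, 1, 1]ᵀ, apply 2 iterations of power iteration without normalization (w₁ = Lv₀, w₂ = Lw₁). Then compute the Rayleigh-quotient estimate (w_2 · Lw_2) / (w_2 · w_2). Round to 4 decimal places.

9.8106

w1 = Lv₀ = (12, 11, 5)
w2 = Lw1 = (130, 107, 31)
Lw2 = (1300, 1041, 231)
w2·Lw2 = 130·1300 + 107·1041 + 31·231 = 287548; w2·w2 = 130·130 + 107·107 + 31·31 = 29310
λ ≈ 287548/29310 = 9.8106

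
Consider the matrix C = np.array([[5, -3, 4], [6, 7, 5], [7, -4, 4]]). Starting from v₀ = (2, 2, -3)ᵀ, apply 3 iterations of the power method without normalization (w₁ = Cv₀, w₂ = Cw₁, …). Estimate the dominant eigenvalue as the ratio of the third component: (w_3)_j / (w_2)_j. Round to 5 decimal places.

9.44355

w1 = Cv₀ = (-8, 11, -6)
w2 = Cw1 = (-97, -1, -124)
w3 = Cw2 = (-978, -1209, -1171)
Ratio at component: -1171 / -124 = 9.44355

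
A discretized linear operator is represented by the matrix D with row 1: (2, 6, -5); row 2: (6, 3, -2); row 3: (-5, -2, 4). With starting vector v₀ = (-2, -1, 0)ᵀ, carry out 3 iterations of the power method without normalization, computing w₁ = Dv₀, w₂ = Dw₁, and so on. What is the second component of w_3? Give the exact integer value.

-1663

w1 = Dv₀ = (2·(-2) + 6·(-1) + (-5)·0; 6·(-2) + 3·(-1) + (-2)·0; (-5)·(-2) + (-2)·(-1) + 4·0) = (-10, -15, 12)
w2 = Dw1 = (2·(-10) + 6·(-15) + (-5)·12; 6·(-10) + 3·(-15) + (-2)·12; (-5)·(-10) + (-2)·(-15) + 4·12) = (-170, -129, 128)
w3 = Dw2 = (-1754, -1663, 1620)
The requested component of w3 is -1663.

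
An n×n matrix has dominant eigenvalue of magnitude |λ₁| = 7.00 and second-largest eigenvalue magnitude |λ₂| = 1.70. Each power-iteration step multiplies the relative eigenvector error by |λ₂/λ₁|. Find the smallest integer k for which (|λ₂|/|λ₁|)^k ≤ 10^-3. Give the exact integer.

5

|λ₂/λ₁| = 1.70/7.00 = 0.24286
Need k ≥ ln(10^-3) / ln(0.24286) = -6.9078 / -1.4153 ≈ 4.881
Smallest integer k satisfying the bound: 5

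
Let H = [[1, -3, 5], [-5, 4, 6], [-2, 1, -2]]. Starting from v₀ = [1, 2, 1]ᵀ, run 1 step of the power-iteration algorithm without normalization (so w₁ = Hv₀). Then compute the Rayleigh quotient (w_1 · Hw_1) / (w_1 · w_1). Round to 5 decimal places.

w1 = Hv₀ = (1·1 + (-3)·2 + 5·1; (-5)·1 + 4·2 + 6·1; (-2)·1 + 1·2 + (-2)·1) = (0, 9, -2)
Hw1 = (-37, 24, 13)
w1·Hw1 = 0·(-37) + 9·24 + (-2)·13 = 190; w1·w1 = 0·0 + 9·9 + (-2)·(-2) = 85
λ ≈ 190/85 = 2.23529

λ ≈ 2.23529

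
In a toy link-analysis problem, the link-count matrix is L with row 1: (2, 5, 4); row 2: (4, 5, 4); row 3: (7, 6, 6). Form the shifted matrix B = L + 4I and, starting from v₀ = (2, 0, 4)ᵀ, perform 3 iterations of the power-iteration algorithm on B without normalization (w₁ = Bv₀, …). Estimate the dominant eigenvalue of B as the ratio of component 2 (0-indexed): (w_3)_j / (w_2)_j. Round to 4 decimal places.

17.7182

B = L + 4I has rows (6, 5, 4); (4, 9, 4); (7, 6, 10)
w1 = Bv₀ = (28, 24, 54)
w2 = Bw1 = (504, 544, 880)
w3 = Bw2 = (9264, 10432, 15592)
Ratio: 15592/880 = 17.7182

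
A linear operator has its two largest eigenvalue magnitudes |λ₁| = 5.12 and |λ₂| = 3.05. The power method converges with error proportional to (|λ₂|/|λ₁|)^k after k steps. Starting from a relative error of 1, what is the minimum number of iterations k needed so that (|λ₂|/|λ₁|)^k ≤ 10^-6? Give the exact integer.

27

|λ₂/λ₁| = 3.05/5.12 = 0.59570
Need k ≥ ln(10^-6) / ln(0.59570) = -13.8155 / -0.5180 ≈ 26.670
Smallest integer k satisfying the bound: 27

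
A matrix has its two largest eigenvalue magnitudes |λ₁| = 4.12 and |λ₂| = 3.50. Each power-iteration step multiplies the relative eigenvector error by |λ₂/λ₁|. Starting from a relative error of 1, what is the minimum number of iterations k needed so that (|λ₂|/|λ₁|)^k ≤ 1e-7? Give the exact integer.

|λ₂/λ₁| = 3.50/4.12 = 0.84951
Need k ≥ ln(1e-7) / ln(0.84951) = -16.1181 / -0.1631 ≈ 98.829
Smallest integer k satisfying the bound: 99

99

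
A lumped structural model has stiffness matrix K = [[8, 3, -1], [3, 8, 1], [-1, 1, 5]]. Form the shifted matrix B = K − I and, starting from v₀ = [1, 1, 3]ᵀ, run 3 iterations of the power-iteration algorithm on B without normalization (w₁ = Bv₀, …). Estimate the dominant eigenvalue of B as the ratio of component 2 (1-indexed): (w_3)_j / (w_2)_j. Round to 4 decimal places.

B = K − I has rows (7, 3, -1); (3, 7, 1); (-1, 1, 4)
w1 = Bv₀ = (7·1 + 3·1 + (-1)·3; 3·1 + 7·1 + 1·3; (-1)·1 + 1·1 + 4·3) = (7, 13, 12)
w2 = Bw1 = (7·7 + 3·13 + (-1)·12; 3·7 + 7·13 + 1·12; (-1)·7 + 1·13 + 4·12) = (76, 124, 54)
w3 = Bw2 = (850, 1150, 264)
Ratio: 1150/124 = 9.2742

μ ≈ 9.2742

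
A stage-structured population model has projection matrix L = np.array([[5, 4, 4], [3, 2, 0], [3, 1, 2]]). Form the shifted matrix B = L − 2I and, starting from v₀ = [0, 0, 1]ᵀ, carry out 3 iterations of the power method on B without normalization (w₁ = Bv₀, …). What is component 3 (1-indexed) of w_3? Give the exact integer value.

B = L − 2I has rows (3, 4, 4); (3, 0, 0); (3, 1, 0)
w1 = Bv₀ = (3·0 + 4·0 + 4·1; 3·0 + 0·0 + 0·1; 3·0 + 1·0 + 0·1) = (4, 0, 0)
w2 = Bw1 = (3·4 + 4·0 + 4·0; 3·4 + 0·0 + 0·0; 3·4 + 1·0 + 0·0) = (12, 12, 12)
w3 = Bw2 = (132, 36, 48)
Requested component of w3: 48

48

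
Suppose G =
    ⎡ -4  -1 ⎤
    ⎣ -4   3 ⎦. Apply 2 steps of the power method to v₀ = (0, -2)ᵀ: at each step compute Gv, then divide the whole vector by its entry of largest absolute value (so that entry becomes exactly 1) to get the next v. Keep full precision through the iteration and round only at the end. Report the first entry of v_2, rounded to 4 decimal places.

Gv0 = (2.00000, -6.00000); divide by -6.00000 → v1 = (-0.33333, 1.00000)
Gv1 = (0.33333, 4.33333); divide by 4.33333 → v2 = (0.07692, 1.00000)
Requested entry of v2: -2/-26 = 0.0769

0.0769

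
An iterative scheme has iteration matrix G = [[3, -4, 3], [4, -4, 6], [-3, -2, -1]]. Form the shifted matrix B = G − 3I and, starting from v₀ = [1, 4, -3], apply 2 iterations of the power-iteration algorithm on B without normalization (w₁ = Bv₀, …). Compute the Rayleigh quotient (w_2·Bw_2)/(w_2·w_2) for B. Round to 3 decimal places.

B = G − 3I has rows (0, -4, 3); (4, -7, 6); (-3, -2, -4)
w1 = Bv₀ = (-25, -42, 1)
w2 = Bw1 = (171, 200, 155)
Bw2 = (-335, 214, -1533)
w2·Bw2 = -252100; w2·w2 = 93266; μ ≈ -252100/93266 = -2.703

-2.703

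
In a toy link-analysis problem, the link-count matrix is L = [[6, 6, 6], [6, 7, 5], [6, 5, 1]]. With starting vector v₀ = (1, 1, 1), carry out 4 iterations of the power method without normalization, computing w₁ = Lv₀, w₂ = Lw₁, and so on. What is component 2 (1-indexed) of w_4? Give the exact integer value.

79404

w1 = Lv₀ = (6·1 + 6·1 + 6·1; 6·1 + 7·1 + 5·1; 6·1 + 5·1 + 1·1) = (18, 18, 12)
w2 = Lw1 = (6·18 + 6·18 + 6·12; 6·18 + 7·18 + 5·12; 6·18 + 5·18 + 1·12) = (288, 294, 210)
w3 = Lw2 = (4752, 4836, 3408)
w4 = Lw3 = (77976, 79404, 56100)
The requested component of w4 is 79404.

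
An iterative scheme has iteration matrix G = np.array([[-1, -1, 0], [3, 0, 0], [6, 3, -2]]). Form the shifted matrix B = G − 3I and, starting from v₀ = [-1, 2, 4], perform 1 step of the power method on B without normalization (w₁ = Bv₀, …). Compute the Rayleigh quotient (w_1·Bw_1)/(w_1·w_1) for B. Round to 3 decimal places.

μ ≈ -4.113

B = G − 3I has rows (-4, -1, 0); (3, -3, 0); (6, 3, -5)
w1 = Bv₀ = ((-4)·(-1) + (-1)·2 + 0·4; 3·(-1) + (-3)·2 + 0·4; 6·(-1) + 3·2 + (-5)·4) = (2, -9, -20)
Bw1 = (1, 33, 85)
w1·Bw1 = -1995; w1·w1 = 485; μ ≈ -1995/485 = -4.113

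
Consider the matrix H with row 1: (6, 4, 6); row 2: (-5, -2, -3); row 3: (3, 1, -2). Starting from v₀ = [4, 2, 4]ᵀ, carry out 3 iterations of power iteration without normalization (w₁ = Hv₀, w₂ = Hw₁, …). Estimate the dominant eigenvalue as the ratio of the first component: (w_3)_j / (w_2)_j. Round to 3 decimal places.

w1 = Hv₀ = (6·4 + 4·2 + 6·4; (-5)·4 + (-2)·2 + (-3)·4; 3·4 + 1·2 + (-2)·4) = (56, -36, 6)
w2 = Hw1 = (6·56 + 4·(-36) + 6·6; (-5)·56 + (-2)·(-36) + (-3)·6; 3·56 + 1·(-36) + (-2)·6) = (228, -226, 120)
w3 = Hw2 = (1184, -1048, 218)
Ratio at component: 1184 / 228 = 5.193

λ ≈ 5.193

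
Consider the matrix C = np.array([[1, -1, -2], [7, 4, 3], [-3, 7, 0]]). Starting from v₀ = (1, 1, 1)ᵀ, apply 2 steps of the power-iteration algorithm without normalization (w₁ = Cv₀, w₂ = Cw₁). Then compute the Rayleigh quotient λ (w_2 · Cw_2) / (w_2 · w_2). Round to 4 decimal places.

w1 = Cv₀ = (-2, 14, 4)
w2 = Cw1 = (-24, 54, 104)
Cw2 = (-286, 360, 450)
w2·Cw2 = (-24)·(-286) + 54·360 + 104·450 = 73104; w2·w2 = (-24)·(-24) + 54·54 + 104·104 = 14308
λ ≈ 73104/14308 = 5.1093

5.1093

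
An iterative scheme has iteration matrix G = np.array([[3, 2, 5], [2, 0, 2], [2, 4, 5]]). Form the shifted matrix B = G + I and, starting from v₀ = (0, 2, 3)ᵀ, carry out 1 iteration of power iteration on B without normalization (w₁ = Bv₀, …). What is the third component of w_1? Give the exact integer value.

B = G + I has rows (4, 2, 5); (2, 1, 2); (2, 4, 6)
w1 = Bv₀ = (19, 8, 26)
Requested component of w1: 26

26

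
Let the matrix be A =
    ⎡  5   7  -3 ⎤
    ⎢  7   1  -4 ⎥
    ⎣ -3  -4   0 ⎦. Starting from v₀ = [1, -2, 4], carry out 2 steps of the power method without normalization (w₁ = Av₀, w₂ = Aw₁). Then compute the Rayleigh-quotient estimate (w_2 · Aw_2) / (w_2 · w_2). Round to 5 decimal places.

w1 = Av₀ = (5·1 + 7·(-2) + (-3)·4; 7·1 + 1·(-2) + (-4)·4; (-3)·1 + (-4)·(-2) + 0·4) = (-21, -11, 5)
w2 = Aw1 = (5·(-21) + 7·(-11) + (-3)·5; 7·(-21) + 1·(-11) + (-4)·5; (-3)·(-21) + (-4)·(-11) + 0·5) = (-197, -178, 107)
Aw2 = (-2552, -1985, 1303)
w2·Aw2 = (-197)·(-2552) + (-178)·(-1985) + 107·1303 = 995495; w2·w2 = (-197)·(-197) + (-178)·(-178) + 107·107 = 81942
λ ≈ 995495/81942 = 12.14878

λ ≈ 12.14878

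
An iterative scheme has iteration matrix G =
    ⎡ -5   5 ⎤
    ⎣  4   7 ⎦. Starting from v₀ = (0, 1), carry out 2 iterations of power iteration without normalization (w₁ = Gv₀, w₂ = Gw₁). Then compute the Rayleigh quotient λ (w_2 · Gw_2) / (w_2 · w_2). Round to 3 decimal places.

w1 = Gv₀ = ((-5)·0 + 5·1; 4·0 + 7·1) = (5, 7)
w2 = Gw1 = ((-5)·5 + 5·7; 4·5 + 7·7) = (10, 69)
Gw2 = (295, 523)
w2·Gw2 = 10·295 + 69·523 = 39037; w2·w2 = 10·10 + 69·69 = 4861
λ ≈ 39037/4861 = 8.031

8.031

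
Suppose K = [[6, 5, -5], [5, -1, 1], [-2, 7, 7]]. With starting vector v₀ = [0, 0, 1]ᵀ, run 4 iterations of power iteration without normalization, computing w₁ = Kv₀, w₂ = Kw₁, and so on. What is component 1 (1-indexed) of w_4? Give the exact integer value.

-8030

w1 = Kv₀ = (6·0 + 5·0 + (-5)·1; 5·0 + (-1)·0 + 1·1; (-2)·0 + 7·0 + 7·1) = (-5, 1, 7)
w2 = Kw1 = (6·(-5) + 5·1 + (-5)·7; 5·(-5) + (-1)·1 + 1·7; (-2)·(-5) + 7·1 + 7·7) = (-60, -19, 66)
w3 = Kw2 = (-785, -215, 449)
w4 = Kw3 = (-8030, -3261, 3208)
The requested component of w4 is -8030.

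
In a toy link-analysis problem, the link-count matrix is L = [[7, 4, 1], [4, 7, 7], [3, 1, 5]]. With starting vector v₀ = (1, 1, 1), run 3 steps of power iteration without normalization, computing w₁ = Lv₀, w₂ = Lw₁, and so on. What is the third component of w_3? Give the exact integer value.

w1 = Lv₀ = (12, 18, 9)
w2 = Lw1 = (165, 237, 99)
w3 = Lw2 = (2202, 3012, 1227)
The requested component of w3 is 1227.

1227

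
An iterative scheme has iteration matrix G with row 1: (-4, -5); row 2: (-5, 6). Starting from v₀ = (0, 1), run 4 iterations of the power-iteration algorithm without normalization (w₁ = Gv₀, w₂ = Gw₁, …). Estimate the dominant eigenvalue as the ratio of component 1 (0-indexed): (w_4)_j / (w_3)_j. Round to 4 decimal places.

λ ≈ 9.1851

w1 = Gv₀ = ((-4)·0 + (-5)·1; (-5)·0 + 6·1) = (-5, 6)
w2 = Gw1 = ((-4)·(-5) + (-5)·6; (-5)·(-5) + 6·6) = (-10, 61)
w3 = Gw2 = (-265, 416)
w4 = Gw3 = (-1020, 3821)
Ratio at component: 3821 / 416 = 9.1851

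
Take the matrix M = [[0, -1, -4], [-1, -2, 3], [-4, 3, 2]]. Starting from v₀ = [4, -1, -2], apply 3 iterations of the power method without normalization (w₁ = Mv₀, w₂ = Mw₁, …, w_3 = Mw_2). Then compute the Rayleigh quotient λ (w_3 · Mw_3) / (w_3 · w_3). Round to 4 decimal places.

6.1461

w1 = Mv₀ = (0·4 + (-1)·(-1) + (-4)·(-2); (-1)·4 + (-2)·(-1) + 3·(-2); (-4)·4 + 3·(-1) + 2·(-2)) = (9, -8, -23)
w2 = Mw1 = (0·9 + (-1)·(-8) + (-4)·(-23); (-1)·9 + (-2)·(-8) + 3·(-23); (-4)·9 + 3·(-8) + 2·(-23)) = (100, -62, -106)
w3 = Mw2 = (486, -294, -798)
Mw3 = (3486, -2292, -4422)
w3·Mw3 = 486·3486 + (-294)·(-2292) + (-798)·(-4422) = 5896800; w3·w3 = 486·486 + (-294)·(-294) + (-798)·(-798) = 959436
λ ≈ 5896800/959436 = 6.1461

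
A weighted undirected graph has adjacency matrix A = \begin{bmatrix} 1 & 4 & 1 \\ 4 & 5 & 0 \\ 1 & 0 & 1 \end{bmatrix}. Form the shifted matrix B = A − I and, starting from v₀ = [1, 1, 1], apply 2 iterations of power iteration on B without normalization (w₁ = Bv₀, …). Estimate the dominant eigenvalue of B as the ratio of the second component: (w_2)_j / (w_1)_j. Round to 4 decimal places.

B = A − I has rows (0, 4, 1); (4, 4, 0); (1, 0, 0)
w1 = Bv₀ = (0·1 + 4·1 + 1·1; 4·1 + 4·1 + 0·1; 1·1 + 0·1 + 0·1) = (5, 8, 1)
w2 = Bw1 = (0·5 + 4·8 + 1·1; 4·5 + 4·8 + 0·1; 1·5 + 0·8 + 0·1) = (33, 52, 5)
Ratio: 52/8 = 6.5000

6.5000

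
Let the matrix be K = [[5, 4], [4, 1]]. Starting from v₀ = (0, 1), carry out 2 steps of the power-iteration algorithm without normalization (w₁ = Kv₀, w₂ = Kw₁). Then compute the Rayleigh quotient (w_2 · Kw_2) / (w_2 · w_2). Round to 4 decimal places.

7.4370

w1 = Kv₀ = (5·0 + 4·1; 4·0 + 1·1) = (4, 1)
w2 = Kw1 = (5·4 + 4·1; 4·4 + 1·1) = (24, 17)
Kw2 = (188, 113)
w2·Kw2 = 24·188 + 17·113 = 6433; w2·w2 = 24·24 + 17·17 = 865
λ ≈ 6433/865 = 7.4370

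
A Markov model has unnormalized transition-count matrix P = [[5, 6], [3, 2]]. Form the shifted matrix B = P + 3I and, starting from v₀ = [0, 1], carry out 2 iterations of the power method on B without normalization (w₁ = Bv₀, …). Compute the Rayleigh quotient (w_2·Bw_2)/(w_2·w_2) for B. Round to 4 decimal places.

μ ≈ 11.1059

B = P + 3I has rows (8, 6); (3, 5)
w1 = Bv₀ = (8·0 + 6·1; 3·0 + 5·1) = (6, 5)
w2 = Bw1 = (8·6 + 6·5; 3·6 + 5·5) = (78, 43)
Bw2 = (882, 449)
w2·Bw2 = 88103; w2·w2 = 7933; μ ≈ 88103/7933 = 11.1059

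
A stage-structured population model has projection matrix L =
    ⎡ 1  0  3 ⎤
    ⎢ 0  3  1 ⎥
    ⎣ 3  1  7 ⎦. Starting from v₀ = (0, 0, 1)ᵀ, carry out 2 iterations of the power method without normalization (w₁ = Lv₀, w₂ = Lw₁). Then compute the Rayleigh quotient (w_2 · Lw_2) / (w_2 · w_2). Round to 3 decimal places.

λ ≈ 8.400

w1 = Lv₀ = (3, 1, 7)
w2 = Lw1 = (24, 10, 59)
Lw2 = (201, 89, 495)
w2·Lw2 = 24·201 + 10·89 + 59·495 = 34919; w2·w2 = 24·24 + 10·10 + 59·59 = 4157
λ ≈ 34919/4157 = 8.400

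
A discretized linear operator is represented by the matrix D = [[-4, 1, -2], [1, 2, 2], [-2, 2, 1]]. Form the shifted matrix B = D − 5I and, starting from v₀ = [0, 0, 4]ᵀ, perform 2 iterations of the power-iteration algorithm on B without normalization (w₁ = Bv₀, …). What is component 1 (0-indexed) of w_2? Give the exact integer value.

B = D − 5I has rows (-9, 1, -2); (1, -3, 2); (-2, 2, -4)
w1 = Bv₀ = ((-9)·0 + 1·0 + (-2)·4; 1·0 + (-3)·0 + 2·4; (-2)·0 + 2·0 + (-4)·4) = (-8, 8, -16)
w2 = Bw1 = ((-9)·(-8) + 1·8 + (-2)·(-16); 1·(-8) + (-3)·8 + 2·(-16); (-2)·(-8) + 2·8 + (-4)·(-16)) = (112, -64, 96)
Requested component of w2: -64

-64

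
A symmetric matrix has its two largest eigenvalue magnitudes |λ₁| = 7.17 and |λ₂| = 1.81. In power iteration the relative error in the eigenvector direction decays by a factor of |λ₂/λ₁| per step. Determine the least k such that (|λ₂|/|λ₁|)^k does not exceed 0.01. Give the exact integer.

4

|λ₂/λ₁| = 1.81/7.17 = 0.25244
Need k ≥ ln(0.01) / ln(0.25244) = -4.6052 / -1.3766 ≈ 3.345
Smallest integer k satisfying the bound: 4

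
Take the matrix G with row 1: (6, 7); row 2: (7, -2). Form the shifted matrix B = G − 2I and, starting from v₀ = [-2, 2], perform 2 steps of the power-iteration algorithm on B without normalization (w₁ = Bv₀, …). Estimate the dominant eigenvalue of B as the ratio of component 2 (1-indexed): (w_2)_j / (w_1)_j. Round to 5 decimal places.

B = G − 2I has rows (4, 7); (7, -4)
w1 = Bv₀ = (4·(-2) + 7·2; 7·(-2) + (-4)·2) = (6, -22)
w2 = Bw1 = (4·6 + 7·(-22); 7·6 + (-4)·(-22)) = (-130, 130)
Ratio: 130/-22 = -5.90909

μ ≈ -5.90909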